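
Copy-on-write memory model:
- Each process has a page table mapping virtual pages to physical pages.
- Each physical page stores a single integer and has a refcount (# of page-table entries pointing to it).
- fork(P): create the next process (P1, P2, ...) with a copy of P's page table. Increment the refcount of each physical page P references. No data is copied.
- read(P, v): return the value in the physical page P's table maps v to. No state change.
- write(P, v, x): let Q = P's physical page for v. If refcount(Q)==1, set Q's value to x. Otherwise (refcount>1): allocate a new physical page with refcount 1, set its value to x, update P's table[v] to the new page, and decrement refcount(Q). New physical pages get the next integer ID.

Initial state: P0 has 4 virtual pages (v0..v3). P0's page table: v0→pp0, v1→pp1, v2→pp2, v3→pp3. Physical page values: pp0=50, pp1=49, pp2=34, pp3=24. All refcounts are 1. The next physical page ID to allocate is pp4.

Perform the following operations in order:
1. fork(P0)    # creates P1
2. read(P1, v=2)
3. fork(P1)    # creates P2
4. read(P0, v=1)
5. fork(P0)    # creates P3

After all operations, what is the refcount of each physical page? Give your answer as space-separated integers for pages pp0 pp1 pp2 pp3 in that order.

Op 1: fork(P0) -> P1. 4 ppages; refcounts: pp0:2 pp1:2 pp2:2 pp3:2
Op 2: read(P1, v2) -> 34. No state change.
Op 3: fork(P1) -> P2. 4 ppages; refcounts: pp0:3 pp1:3 pp2:3 pp3:3
Op 4: read(P0, v1) -> 49. No state change.
Op 5: fork(P0) -> P3. 4 ppages; refcounts: pp0:4 pp1:4 pp2:4 pp3:4

Answer: 4 4 4 4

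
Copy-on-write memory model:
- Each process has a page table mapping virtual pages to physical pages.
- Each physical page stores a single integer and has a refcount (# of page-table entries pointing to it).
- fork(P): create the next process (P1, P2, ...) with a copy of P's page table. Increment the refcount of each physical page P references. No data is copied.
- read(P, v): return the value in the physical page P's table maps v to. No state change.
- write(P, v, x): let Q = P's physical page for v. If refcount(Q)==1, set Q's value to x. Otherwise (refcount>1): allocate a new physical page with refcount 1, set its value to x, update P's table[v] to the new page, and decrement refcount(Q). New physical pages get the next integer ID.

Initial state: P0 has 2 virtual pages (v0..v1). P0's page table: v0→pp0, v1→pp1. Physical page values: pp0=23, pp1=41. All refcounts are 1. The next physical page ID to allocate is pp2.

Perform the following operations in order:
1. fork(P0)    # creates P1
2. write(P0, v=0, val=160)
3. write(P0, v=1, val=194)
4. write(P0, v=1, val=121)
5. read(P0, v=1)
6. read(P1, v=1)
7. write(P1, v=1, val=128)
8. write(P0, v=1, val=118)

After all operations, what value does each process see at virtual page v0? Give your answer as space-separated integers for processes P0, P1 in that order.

Answer: 160 23

Derivation:
Op 1: fork(P0) -> P1. 2 ppages; refcounts: pp0:2 pp1:2
Op 2: write(P0, v0, 160). refcount(pp0)=2>1 -> COPY to pp2. 3 ppages; refcounts: pp0:1 pp1:2 pp2:1
Op 3: write(P0, v1, 194). refcount(pp1)=2>1 -> COPY to pp3. 4 ppages; refcounts: pp0:1 pp1:1 pp2:1 pp3:1
Op 4: write(P0, v1, 121). refcount(pp3)=1 -> write in place. 4 ppages; refcounts: pp0:1 pp1:1 pp2:1 pp3:1
Op 5: read(P0, v1) -> 121. No state change.
Op 6: read(P1, v1) -> 41. No state change.
Op 7: write(P1, v1, 128). refcount(pp1)=1 -> write in place. 4 ppages; refcounts: pp0:1 pp1:1 pp2:1 pp3:1
Op 8: write(P0, v1, 118). refcount(pp3)=1 -> write in place. 4 ppages; refcounts: pp0:1 pp1:1 pp2:1 pp3:1
P0: v0 -> pp2 = 160
P1: v0 -> pp0 = 23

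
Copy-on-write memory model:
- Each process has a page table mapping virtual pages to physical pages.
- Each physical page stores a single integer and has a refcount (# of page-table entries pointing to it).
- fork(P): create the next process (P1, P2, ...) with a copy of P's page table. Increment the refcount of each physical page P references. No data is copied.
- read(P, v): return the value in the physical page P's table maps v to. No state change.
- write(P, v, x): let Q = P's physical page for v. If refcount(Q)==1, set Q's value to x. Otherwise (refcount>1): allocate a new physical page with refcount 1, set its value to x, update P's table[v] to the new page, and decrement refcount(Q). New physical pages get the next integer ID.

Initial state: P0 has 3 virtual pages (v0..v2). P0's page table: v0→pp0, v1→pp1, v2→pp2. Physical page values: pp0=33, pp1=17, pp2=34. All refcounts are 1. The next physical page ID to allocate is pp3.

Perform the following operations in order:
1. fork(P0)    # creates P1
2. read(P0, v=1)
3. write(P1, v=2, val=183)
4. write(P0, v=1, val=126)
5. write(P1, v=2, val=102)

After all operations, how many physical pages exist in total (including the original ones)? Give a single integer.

Op 1: fork(P0) -> P1. 3 ppages; refcounts: pp0:2 pp1:2 pp2:2
Op 2: read(P0, v1) -> 17. No state change.
Op 3: write(P1, v2, 183). refcount(pp2)=2>1 -> COPY to pp3. 4 ppages; refcounts: pp0:2 pp1:2 pp2:1 pp3:1
Op 4: write(P0, v1, 126). refcount(pp1)=2>1 -> COPY to pp4. 5 ppages; refcounts: pp0:2 pp1:1 pp2:1 pp3:1 pp4:1
Op 5: write(P1, v2, 102). refcount(pp3)=1 -> write in place. 5 ppages; refcounts: pp0:2 pp1:1 pp2:1 pp3:1 pp4:1

Answer: 5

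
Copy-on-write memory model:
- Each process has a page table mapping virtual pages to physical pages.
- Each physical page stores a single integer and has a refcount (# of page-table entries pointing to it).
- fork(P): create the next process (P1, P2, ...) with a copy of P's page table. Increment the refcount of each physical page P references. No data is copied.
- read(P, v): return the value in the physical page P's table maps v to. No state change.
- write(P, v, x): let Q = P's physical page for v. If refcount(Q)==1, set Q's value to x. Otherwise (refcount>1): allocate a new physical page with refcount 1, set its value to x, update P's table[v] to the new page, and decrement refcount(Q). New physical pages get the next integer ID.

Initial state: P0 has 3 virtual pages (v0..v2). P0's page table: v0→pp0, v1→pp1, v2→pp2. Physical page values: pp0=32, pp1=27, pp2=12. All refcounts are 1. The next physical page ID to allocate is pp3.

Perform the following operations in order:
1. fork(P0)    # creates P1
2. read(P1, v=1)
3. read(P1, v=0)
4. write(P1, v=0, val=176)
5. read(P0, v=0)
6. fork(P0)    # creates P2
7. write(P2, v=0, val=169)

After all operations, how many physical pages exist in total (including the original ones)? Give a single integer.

Answer: 5

Derivation:
Op 1: fork(P0) -> P1. 3 ppages; refcounts: pp0:2 pp1:2 pp2:2
Op 2: read(P1, v1) -> 27. No state change.
Op 3: read(P1, v0) -> 32. No state change.
Op 4: write(P1, v0, 176). refcount(pp0)=2>1 -> COPY to pp3. 4 ppages; refcounts: pp0:1 pp1:2 pp2:2 pp3:1
Op 5: read(P0, v0) -> 32. No state change.
Op 6: fork(P0) -> P2. 4 ppages; refcounts: pp0:2 pp1:3 pp2:3 pp3:1
Op 7: write(P2, v0, 169). refcount(pp0)=2>1 -> COPY to pp4. 5 ppages; refcounts: pp0:1 pp1:3 pp2:3 pp3:1 pp4:1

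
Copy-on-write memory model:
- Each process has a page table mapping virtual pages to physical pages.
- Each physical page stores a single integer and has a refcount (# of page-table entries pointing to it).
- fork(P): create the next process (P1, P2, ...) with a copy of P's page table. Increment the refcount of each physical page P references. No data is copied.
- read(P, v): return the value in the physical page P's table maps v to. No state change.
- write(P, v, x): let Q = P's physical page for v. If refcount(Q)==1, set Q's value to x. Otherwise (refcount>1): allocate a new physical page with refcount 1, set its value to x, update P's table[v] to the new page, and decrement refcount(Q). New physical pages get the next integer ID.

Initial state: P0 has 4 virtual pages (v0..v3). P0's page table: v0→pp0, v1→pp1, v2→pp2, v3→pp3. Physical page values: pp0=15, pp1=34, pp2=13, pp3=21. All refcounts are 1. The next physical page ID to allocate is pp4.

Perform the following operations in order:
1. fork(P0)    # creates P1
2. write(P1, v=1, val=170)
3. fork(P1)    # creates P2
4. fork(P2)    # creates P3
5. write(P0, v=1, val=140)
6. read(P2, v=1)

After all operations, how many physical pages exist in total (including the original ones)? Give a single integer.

Answer: 5

Derivation:
Op 1: fork(P0) -> P1. 4 ppages; refcounts: pp0:2 pp1:2 pp2:2 pp3:2
Op 2: write(P1, v1, 170). refcount(pp1)=2>1 -> COPY to pp4. 5 ppages; refcounts: pp0:2 pp1:1 pp2:2 pp3:2 pp4:1
Op 3: fork(P1) -> P2. 5 ppages; refcounts: pp0:3 pp1:1 pp2:3 pp3:3 pp4:2
Op 4: fork(P2) -> P3. 5 ppages; refcounts: pp0:4 pp1:1 pp2:4 pp3:4 pp4:3
Op 5: write(P0, v1, 140). refcount(pp1)=1 -> write in place. 5 ppages; refcounts: pp0:4 pp1:1 pp2:4 pp3:4 pp4:3
Op 6: read(P2, v1) -> 170. No state change.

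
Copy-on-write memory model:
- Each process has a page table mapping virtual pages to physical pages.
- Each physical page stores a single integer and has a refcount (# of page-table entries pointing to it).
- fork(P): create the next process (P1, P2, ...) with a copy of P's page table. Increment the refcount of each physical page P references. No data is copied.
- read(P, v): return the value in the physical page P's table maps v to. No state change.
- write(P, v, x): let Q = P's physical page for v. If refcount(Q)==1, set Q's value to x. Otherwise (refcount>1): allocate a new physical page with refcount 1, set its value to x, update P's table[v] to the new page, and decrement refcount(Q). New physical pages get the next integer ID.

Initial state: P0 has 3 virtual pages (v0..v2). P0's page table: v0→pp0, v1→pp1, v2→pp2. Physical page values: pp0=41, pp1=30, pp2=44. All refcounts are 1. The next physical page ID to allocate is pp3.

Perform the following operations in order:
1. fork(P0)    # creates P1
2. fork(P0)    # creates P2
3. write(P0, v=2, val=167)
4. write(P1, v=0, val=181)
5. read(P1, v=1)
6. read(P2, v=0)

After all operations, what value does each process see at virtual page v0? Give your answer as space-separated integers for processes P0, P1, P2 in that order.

Op 1: fork(P0) -> P1. 3 ppages; refcounts: pp0:2 pp1:2 pp2:2
Op 2: fork(P0) -> P2. 3 ppages; refcounts: pp0:3 pp1:3 pp2:3
Op 3: write(P0, v2, 167). refcount(pp2)=3>1 -> COPY to pp3. 4 ppages; refcounts: pp0:3 pp1:3 pp2:2 pp3:1
Op 4: write(P1, v0, 181). refcount(pp0)=3>1 -> COPY to pp4. 5 ppages; refcounts: pp0:2 pp1:3 pp2:2 pp3:1 pp4:1
Op 5: read(P1, v1) -> 30. No state change.
Op 6: read(P2, v0) -> 41. No state change.
P0: v0 -> pp0 = 41
P1: v0 -> pp4 = 181
P2: v0 -> pp0 = 41

Answer: 41 181 41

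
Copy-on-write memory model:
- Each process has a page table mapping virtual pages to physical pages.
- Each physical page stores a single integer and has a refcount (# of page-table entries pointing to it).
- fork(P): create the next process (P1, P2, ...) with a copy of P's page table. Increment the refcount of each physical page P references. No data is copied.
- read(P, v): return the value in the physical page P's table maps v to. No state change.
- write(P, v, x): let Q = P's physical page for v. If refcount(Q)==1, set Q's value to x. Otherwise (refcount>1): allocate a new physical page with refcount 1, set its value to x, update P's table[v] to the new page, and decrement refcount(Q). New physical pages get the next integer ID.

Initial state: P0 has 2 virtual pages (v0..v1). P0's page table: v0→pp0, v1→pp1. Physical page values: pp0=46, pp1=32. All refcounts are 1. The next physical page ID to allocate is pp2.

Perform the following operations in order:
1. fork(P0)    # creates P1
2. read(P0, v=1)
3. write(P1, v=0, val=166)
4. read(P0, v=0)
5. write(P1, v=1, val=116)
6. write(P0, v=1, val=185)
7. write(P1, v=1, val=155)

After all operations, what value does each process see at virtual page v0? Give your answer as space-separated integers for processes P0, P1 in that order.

Answer: 46 166

Derivation:
Op 1: fork(P0) -> P1. 2 ppages; refcounts: pp0:2 pp1:2
Op 2: read(P0, v1) -> 32. No state change.
Op 3: write(P1, v0, 166). refcount(pp0)=2>1 -> COPY to pp2. 3 ppages; refcounts: pp0:1 pp1:2 pp2:1
Op 4: read(P0, v0) -> 46. No state change.
Op 5: write(P1, v1, 116). refcount(pp1)=2>1 -> COPY to pp3. 4 ppages; refcounts: pp0:1 pp1:1 pp2:1 pp3:1
Op 6: write(P0, v1, 185). refcount(pp1)=1 -> write in place. 4 ppages; refcounts: pp0:1 pp1:1 pp2:1 pp3:1
Op 7: write(P1, v1, 155). refcount(pp3)=1 -> write in place. 4 ppages; refcounts: pp0:1 pp1:1 pp2:1 pp3:1
P0: v0 -> pp0 = 46
P1: v0 -> pp2 = 166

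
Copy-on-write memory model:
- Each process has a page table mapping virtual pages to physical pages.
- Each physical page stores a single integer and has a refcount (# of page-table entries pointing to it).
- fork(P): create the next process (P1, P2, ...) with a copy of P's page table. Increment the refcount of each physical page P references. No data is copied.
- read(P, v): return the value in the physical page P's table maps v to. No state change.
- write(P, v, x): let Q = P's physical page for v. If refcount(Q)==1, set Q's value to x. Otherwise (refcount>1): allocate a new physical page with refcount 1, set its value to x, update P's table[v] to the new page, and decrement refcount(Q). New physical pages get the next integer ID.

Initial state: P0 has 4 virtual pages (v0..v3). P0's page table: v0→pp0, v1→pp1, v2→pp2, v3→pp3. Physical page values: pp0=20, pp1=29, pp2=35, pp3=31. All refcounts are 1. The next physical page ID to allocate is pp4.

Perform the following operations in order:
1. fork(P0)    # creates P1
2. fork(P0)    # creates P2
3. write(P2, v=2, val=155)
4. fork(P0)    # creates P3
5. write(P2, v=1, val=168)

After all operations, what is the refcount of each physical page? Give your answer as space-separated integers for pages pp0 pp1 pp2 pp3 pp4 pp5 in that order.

Answer: 4 3 3 4 1 1

Derivation:
Op 1: fork(P0) -> P1. 4 ppages; refcounts: pp0:2 pp1:2 pp2:2 pp3:2
Op 2: fork(P0) -> P2. 4 ppages; refcounts: pp0:3 pp1:3 pp2:3 pp3:3
Op 3: write(P2, v2, 155). refcount(pp2)=3>1 -> COPY to pp4. 5 ppages; refcounts: pp0:3 pp1:3 pp2:2 pp3:3 pp4:1
Op 4: fork(P0) -> P3. 5 ppages; refcounts: pp0:4 pp1:4 pp2:3 pp3:4 pp4:1
Op 5: write(P2, v1, 168). refcount(pp1)=4>1 -> COPY to pp5. 6 ppages; refcounts: pp0:4 pp1:3 pp2:3 pp3:4 pp4:1 pp5:1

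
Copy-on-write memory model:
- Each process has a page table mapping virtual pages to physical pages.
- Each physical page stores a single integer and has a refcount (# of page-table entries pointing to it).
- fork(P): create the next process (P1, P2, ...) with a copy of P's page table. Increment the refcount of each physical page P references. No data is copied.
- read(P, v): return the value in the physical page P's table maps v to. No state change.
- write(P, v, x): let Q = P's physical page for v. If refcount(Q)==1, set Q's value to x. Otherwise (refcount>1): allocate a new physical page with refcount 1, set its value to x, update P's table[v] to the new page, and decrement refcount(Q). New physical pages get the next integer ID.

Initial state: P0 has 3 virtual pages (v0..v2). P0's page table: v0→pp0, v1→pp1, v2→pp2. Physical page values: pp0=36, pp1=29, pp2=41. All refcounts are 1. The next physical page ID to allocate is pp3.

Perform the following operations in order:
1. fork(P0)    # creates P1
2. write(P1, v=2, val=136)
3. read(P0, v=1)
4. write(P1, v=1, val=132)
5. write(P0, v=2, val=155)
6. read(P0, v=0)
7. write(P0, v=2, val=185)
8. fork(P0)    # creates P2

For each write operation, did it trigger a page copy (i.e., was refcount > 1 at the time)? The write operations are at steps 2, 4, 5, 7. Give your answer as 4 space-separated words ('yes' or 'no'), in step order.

Op 1: fork(P0) -> P1. 3 ppages; refcounts: pp0:2 pp1:2 pp2:2
Op 2: write(P1, v2, 136). refcount(pp2)=2>1 -> COPY to pp3. 4 ppages; refcounts: pp0:2 pp1:2 pp2:1 pp3:1
Op 3: read(P0, v1) -> 29. No state change.
Op 4: write(P1, v1, 132). refcount(pp1)=2>1 -> COPY to pp4. 5 ppages; refcounts: pp0:2 pp1:1 pp2:1 pp3:1 pp4:1
Op 5: write(P0, v2, 155). refcount(pp2)=1 -> write in place. 5 ppages; refcounts: pp0:2 pp1:1 pp2:1 pp3:1 pp4:1
Op 6: read(P0, v0) -> 36. No state change.
Op 7: write(P0, v2, 185). refcount(pp2)=1 -> write in place. 5 ppages; refcounts: pp0:2 pp1:1 pp2:1 pp3:1 pp4:1
Op 8: fork(P0) -> P2. 5 ppages; refcounts: pp0:3 pp1:2 pp2:2 pp3:1 pp4:1

yes yes no no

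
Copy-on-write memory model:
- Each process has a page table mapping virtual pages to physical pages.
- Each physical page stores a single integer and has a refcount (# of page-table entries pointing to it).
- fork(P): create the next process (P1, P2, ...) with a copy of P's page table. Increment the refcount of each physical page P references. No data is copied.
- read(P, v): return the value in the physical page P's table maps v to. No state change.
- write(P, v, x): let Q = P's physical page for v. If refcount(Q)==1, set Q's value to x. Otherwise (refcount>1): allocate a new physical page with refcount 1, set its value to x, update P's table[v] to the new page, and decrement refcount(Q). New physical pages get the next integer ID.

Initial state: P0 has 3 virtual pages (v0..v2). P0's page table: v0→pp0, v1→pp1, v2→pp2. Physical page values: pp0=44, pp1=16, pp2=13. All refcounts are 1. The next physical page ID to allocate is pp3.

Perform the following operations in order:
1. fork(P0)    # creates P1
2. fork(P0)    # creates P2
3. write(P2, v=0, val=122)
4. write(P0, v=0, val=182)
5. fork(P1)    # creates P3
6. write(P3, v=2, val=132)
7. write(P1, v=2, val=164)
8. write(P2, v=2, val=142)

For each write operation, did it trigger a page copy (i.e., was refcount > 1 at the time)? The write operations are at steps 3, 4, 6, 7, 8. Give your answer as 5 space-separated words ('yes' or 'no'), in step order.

Op 1: fork(P0) -> P1. 3 ppages; refcounts: pp0:2 pp1:2 pp2:2
Op 2: fork(P0) -> P2. 3 ppages; refcounts: pp0:3 pp1:3 pp2:3
Op 3: write(P2, v0, 122). refcount(pp0)=3>1 -> COPY to pp3. 4 ppages; refcounts: pp0:2 pp1:3 pp2:3 pp3:1
Op 4: write(P0, v0, 182). refcount(pp0)=2>1 -> COPY to pp4. 5 ppages; refcounts: pp0:1 pp1:3 pp2:3 pp3:1 pp4:1
Op 5: fork(P1) -> P3. 5 ppages; refcounts: pp0:2 pp1:4 pp2:4 pp3:1 pp4:1
Op 6: write(P3, v2, 132). refcount(pp2)=4>1 -> COPY to pp5. 6 ppages; refcounts: pp0:2 pp1:4 pp2:3 pp3:1 pp4:1 pp5:1
Op 7: write(P1, v2, 164). refcount(pp2)=3>1 -> COPY to pp6. 7 ppages; refcounts: pp0:2 pp1:4 pp2:2 pp3:1 pp4:1 pp5:1 pp6:1
Op 8: write(P2, v2, 142). refcount(pp2)=2>1 -> COPY to pp7. 8 ppages; refcounts: pp0:2 pp1:4 pp2:1 pp3:1 pp4:1 pp5:1 pp6:1 pp7:1

yes yes yes yes yes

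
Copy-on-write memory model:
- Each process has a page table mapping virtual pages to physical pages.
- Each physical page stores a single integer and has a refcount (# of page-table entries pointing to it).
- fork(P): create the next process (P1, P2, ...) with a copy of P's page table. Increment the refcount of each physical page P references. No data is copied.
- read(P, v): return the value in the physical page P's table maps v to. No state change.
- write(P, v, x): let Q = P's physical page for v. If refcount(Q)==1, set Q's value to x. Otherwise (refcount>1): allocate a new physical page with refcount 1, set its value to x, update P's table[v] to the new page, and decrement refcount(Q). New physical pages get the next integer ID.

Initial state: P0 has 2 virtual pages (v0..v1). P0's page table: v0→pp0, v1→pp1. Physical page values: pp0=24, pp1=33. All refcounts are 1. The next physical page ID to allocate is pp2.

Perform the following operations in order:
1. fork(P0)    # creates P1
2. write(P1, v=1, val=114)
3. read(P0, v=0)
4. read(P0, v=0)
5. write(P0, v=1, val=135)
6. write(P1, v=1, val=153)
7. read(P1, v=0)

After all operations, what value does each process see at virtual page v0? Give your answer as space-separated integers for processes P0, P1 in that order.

Answer: 24 24

Derivation:
Op 1: fork(P0) -> P1. 2 ppages; refcounts: pp0:2 pp1:2
Op 2: write(P1, v1, 114). refcount(pp1)=2>1 -> COPY to pp2. 3 ppages; refcounts: pp0:2 pp1:1 pp2:1
Op 3: read(P0, v0) -> 24. No state change.
Op 4: read(P0, v0) -> 24. No state change.
Op 5: write(P0, v1, 135). refcount(pp1)=1 -> write in place. 3 ppages; refcounts: pp0:2 pp1:1 pp2:1
Op 6: write(P1, v1, 153). refcount(pp2)=1 -> write in place. 3 ppages; refcounts: pp0:2 pp1:1 pp2:1
Op 7: read(P1, v0) -> 24. No state change.
P0: v0 -> pp0 = 24
P1: v0 -> pp0 = 24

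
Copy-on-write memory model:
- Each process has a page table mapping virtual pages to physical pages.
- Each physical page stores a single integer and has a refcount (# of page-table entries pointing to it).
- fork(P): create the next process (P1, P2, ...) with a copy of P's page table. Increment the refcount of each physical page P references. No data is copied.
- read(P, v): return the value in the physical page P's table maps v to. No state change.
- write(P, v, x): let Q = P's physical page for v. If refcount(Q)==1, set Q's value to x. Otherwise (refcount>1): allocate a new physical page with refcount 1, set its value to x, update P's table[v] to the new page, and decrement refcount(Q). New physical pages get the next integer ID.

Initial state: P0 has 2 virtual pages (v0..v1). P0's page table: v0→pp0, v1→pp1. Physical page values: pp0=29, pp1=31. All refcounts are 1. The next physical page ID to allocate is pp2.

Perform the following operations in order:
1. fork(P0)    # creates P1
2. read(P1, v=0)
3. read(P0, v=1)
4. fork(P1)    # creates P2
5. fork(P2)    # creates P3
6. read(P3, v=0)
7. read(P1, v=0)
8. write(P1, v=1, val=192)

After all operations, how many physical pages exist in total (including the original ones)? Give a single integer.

Op 1: fork(P0) -> P1. 2 ppages; refcounts: pp0:2 pp1:2
Op 2: read(P1, v0) -> 29. No state change.
Op 3: read(P0, v1) -> 31. No state change.
Op 4: fork(P1) -> P2. 2 ppages; refcounts: pp0:3 pp1:3
Op 5: fork(P2) -> P3. 2 ppages; refcounts: pp0:4 pp1:4
Op 6: read(P3, v0) -> 29. No state change.
Op 7: read(P1, v0) -> 29. No state change.
Op 8: write(P1, v1, 192). refcount(pp1)=4>1 -> COPY to pp2. 3 ppages; refcounts: pp0:4 pp1:3 pp2:1

Answer: 3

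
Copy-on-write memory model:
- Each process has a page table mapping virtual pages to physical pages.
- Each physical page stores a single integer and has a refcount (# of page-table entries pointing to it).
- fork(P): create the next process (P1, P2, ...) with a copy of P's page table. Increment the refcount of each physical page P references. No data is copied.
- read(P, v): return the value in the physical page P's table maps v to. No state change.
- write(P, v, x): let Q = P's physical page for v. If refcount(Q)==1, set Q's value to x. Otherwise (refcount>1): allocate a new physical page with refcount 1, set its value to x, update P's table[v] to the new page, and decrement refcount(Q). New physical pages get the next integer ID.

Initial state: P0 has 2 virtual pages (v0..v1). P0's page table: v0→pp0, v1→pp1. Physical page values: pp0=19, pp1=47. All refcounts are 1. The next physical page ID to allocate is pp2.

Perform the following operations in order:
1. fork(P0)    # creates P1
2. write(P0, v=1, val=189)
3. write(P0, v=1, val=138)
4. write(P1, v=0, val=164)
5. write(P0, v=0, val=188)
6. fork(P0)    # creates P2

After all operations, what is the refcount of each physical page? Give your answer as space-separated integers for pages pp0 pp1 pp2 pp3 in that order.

Answer: 2 1 2 1

Derivation:
Op 1: fork(P0) -> P1. 2 ppages; refcounts: pp0:2 pp1:2
Op 2: write(P0, v1, 189). refcount(pp1)=2>1 -> COPY to pp2. 3 ppages; refcounts: pp0:2 pp1:1 pp2:1
Op 3: write(P0, v1, 138). refcount(pp2)=1 -> write in place. 3 ppages; refcounts: pp0:2 pp1:1 pp2:1
Op 4: write(P1, v0, 164). refcount(pp0)=2>1 -> COPY to pp3. 4 ppages; refcounts: pp0:1 pp1:1 pp2:1 pp3:1
Op 5: write(P0, v0, 188). refcount(pp0)=1 -> write in place. 4 ppages; refcounts: pp0:1 pp1:1 pp2:1 pp3:1
Op 6: fork(P0) -> P2. 4 ppages; refcounts: pp0:2 pp1:1 pp2:2 pp3:1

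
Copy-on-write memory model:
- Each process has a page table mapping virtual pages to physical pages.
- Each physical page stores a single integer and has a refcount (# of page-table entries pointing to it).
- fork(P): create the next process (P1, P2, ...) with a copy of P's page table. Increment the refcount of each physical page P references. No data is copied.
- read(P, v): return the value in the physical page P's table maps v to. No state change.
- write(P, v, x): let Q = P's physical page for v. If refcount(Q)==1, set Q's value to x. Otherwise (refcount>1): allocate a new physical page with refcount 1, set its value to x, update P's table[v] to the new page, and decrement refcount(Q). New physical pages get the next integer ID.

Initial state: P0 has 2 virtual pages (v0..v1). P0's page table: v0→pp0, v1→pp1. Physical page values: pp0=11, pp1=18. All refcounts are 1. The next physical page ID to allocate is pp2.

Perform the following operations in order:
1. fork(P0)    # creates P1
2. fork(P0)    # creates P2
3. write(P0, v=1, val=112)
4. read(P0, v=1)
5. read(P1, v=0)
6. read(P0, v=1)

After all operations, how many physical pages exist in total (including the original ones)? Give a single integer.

Op 1: fork(P0) -> P1. 2 ppages; refcounts: pp0:2 pp1:2
Op 2: fork(P0) -> P2. 2 ppages; refcounts: pp0:3 pp1:3
Op 3: write(P0, v1, 112). refcount(pp1)=3>1 -> COPY to pp2. 3 ppages; refcounts: pp0:3 pp1:2 pp2:1
Op 4: read(P0, v1) -> 112. No state change.
Op 5: read(P1, v0) -> 11. No state change.
Op 6: read(P0, v1) -> 112. No state change.

Answer: 3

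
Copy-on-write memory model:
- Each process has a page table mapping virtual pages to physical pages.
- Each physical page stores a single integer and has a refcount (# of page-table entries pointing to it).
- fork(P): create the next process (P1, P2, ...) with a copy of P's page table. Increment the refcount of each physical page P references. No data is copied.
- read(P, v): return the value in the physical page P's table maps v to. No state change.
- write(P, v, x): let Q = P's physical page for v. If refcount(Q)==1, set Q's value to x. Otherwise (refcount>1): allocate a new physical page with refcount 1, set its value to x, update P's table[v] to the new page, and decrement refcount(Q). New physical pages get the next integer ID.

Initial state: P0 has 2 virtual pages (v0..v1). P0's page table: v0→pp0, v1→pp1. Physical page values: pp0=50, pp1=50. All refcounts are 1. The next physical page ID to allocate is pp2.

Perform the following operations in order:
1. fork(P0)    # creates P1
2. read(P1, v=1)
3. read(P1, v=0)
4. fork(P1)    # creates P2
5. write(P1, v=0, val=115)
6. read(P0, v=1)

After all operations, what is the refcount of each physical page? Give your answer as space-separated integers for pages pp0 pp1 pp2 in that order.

Op 1: fork(P0) -> P1. 2 ppages; refcounts: pp0:2 pp1:2
Op 2: read(P1, v1) -> 50. No state change.
Op 3: read(P1, v0) -> 50. No state change.
Op 4: fork(P1) -> P2. 2 ppages; refcounts: pp0:3 pp1:3
Op 5: write(P1, v0, 115). refcount(pp0)=3>1 -> COPY to pp2. 3 ppages; refcounts: pp0:2 pp1:3 pp2:1
Op 6: read(P0, v1) -> 50. No state change.

Answer: 2 3 1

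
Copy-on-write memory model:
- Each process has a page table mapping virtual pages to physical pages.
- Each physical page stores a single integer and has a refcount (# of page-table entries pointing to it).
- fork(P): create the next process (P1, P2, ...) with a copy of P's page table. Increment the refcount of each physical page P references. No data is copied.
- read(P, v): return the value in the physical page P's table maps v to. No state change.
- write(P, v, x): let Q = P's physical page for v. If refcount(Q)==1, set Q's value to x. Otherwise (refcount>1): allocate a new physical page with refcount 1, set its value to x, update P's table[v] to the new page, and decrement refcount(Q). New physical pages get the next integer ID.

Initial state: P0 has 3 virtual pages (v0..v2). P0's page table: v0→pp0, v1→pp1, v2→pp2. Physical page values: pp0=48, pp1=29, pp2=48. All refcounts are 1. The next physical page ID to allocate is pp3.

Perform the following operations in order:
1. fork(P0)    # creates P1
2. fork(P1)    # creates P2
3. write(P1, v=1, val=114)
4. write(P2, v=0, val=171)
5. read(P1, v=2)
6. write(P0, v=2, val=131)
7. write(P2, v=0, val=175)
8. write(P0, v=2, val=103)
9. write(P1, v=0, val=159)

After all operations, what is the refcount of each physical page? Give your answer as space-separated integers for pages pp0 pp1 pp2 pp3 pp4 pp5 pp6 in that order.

Op 1: fork(P0) -> P1. 3 ppages; refcounts: pp0:2 pp1:2 pp2:2
Op 2: fork(P1) -> P2. 3 ppages; refcounts: pp0:3 pp1:3 pp2:3
Op 3: write(P1, v1, 114). refcount(pp1)=3>1 -> COPY to pp3. 4 ppages; refcounts: pp0:3 pp1:2 pp2:3 pp3:1
Op 4: write(P2, v0, 171). refcount(pp0)=3>1 -> COPY to pp4. 5 ppages; refcounts: pp0:2 pp1:2 pp2:3 pp3:1 pp4:1
Op 5: read(P1, v2) -> 48. No state change.
Op 6: write(P0, v2, 131). refcount(pp2)=3>1 -> COPY to pp5. 6 ppages; refcounts: pp0:2 pp1:2 pp2:2 pp3:1 pp4:1 pp5:1
Op 7: write(P2, v0, 175). refcount(pp4)=1 -> write in place. 6 ppages; refcounts: pp0:2 pp1:2 pp2:2 pp3:1 pp4:1 pp5:1
Op 8: write(P0, v2, 103). refcount(pp5)=1 -> write in place. 6 ppages; refcounts: pp0:2 pp1:2 pp2:2 pp3:1 pp4:1 pp5:1
Op 9: write(P1, v0, 159). refcount(pp0)=2>1 -> COPY to pp6. 7 ppages; refcounts: pp0:1 pp1:2 pp2:2 pp3:1 pp4:1 pp5:1 pp6:1

Answer: 1 2 2 1 1 1 1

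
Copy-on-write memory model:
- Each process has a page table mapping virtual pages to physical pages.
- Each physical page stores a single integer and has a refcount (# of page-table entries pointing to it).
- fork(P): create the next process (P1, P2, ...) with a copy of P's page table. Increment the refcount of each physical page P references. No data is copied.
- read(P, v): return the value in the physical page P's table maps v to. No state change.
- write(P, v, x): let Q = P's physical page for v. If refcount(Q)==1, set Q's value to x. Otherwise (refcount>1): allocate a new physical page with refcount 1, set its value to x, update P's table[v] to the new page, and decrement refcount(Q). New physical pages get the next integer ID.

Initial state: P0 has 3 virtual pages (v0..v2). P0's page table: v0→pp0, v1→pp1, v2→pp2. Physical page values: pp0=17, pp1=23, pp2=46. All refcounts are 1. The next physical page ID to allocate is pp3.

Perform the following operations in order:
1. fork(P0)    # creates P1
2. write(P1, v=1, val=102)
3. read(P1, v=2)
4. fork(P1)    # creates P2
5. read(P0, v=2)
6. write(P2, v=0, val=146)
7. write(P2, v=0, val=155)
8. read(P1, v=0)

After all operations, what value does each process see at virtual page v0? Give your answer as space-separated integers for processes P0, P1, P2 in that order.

Answer: 17 17 155

Derivation:
Op 1: fork(P0) -> P1. 3 ppages; refcounts: pp0:2 pp1:2 pp2:2
Op 2: write(P1, v1, 102). refcount(pp1)=2>1 -> COPY to pp3. 4 ppages; refcounts: pp0:2 pp1:1 pp2:2 pp3:1
Op 3: read(P1, v2) -> 46. No state change.
Op 4: fork(P1) -> P2. 4 ppages; refcounts: pp0:3 pp1:1 pp2:3 pp3:2
Op 5: read(P0, v2) -> 46. No state change.
Op 6: write(P2, v0, 146). refcount(pp0)=3>1 -> COPY to pp4. 5 ppages; refcounts: pp0:2 pp1:1 pp2:3 pp3:2 pp4:1
Op 7: write(P2, v0, 155). refcount(pp4)=1 -> write in place. 5 ppages; refcounts: pp0:2 pp1:1 pp2:3 pp3:2 pp4:1
Op 8: read(P1, v0) -> 17. No state change.
P0: v0 -> pp0 = 17
P1: v0 -> pp0 = 17
P2: v0 -> pp4 = 155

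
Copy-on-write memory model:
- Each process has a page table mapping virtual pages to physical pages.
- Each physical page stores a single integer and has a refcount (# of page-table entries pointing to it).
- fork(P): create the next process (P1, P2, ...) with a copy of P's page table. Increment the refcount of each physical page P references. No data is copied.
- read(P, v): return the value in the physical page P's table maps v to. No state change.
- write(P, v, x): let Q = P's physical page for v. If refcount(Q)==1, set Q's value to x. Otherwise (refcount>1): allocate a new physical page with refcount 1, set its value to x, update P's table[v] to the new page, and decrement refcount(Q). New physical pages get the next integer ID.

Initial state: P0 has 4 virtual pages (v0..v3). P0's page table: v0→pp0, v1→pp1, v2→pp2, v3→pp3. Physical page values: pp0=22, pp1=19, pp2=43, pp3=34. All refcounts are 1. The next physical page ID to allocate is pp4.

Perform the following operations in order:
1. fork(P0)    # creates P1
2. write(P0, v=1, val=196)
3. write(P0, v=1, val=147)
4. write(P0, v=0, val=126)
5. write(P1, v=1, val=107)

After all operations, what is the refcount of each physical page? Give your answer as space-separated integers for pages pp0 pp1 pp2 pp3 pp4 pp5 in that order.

Answer: 1 1 2 2 1 1

Derivation:
Op 1: fork(P0) -> P1. 4 ppages; refcounts: pp0:2 pp1:2 pp2:2 pp3:2
Op 2: write(P0, v1, 196). refcount(pp1)=2>1 -> COPY to pp4. 5 ppages; refcounts: pp0:2 pp1:1 pp2:2 pp3:2 pp4:1
Op 3: write(P0, v1, 147). refcount(pp4)=1 -> write in place. 5 ppages; refcounts: pp0:2 pp1:1 pp2:2 pp3:2 pp4:1
Op 4: write(P0, v0, 126). refcount(pp0)=2>1 -> COPY to pp5. 6 ppages; refcounts: pp0:1 pp1:1 pp2:2 pp3:2 pp4:1 pp5:1
Op 5: write(P1, v1, 107). refcount(pp1)=1 -> write in place. 6 ppages; refcounts: pp0:1 pp1:1 pp2:2 pp3:2 pp4:1 pp5:1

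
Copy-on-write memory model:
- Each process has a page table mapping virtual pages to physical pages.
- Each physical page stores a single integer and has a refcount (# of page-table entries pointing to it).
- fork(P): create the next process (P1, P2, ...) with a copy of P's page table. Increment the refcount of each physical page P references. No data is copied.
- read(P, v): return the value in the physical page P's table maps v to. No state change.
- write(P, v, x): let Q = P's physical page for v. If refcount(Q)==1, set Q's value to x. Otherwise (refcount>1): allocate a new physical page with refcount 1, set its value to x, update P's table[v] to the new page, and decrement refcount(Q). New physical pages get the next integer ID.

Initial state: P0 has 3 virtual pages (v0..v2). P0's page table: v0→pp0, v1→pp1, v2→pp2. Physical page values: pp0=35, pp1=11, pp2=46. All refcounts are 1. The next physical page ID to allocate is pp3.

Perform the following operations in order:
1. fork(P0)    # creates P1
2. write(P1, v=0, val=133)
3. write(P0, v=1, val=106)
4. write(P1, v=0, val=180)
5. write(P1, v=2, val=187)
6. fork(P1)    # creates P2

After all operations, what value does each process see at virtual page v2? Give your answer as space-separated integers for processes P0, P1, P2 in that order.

Answer: 46 187 187

Derivation:
Op 1: fork(P0) -> P1. 3 ppages; refcounts: pp0:2 pp1:2 pp2:2
Op 2: write(P1, v0, 133). refcount(pp0)=2>1 -> COPY to pp3. 4 ppages; refcounts: pp0:1 pp1:2 pp2:2 pp3:1
Op 3: write(P0, v1, 106). refcount(pp1)=2>1 -> COPY to pp4. 5 ppages; refcounts: pp0:1 pp1:1 pp2:2 pp3:1 pp4:1
Op 4: write(P1, v0, 180). refcount(pp3)=1 -> write in place. 5 ppages; refcounts: pp0:1 pp1:1 pp2:2 pp3:1 pp4:1
Op 5: write(P1, v2, 187). refcount(pp2)=2>1 -> COPY to pp5. 6 ppages; refcounts: pp0:1 pp1:1 pp2:1 pp3:1 pp4:1 pp5:1
Op 6: fork(P1) -> P2. 6 ppages; refcounts: pp0:1 pp1:2 pp2:1 pp3:2 pp4:1 pp5:2
P0: v2 -> pp2 = 46
P1: v2 -> pp5 = 187
P2: v2 -> pp5 = 187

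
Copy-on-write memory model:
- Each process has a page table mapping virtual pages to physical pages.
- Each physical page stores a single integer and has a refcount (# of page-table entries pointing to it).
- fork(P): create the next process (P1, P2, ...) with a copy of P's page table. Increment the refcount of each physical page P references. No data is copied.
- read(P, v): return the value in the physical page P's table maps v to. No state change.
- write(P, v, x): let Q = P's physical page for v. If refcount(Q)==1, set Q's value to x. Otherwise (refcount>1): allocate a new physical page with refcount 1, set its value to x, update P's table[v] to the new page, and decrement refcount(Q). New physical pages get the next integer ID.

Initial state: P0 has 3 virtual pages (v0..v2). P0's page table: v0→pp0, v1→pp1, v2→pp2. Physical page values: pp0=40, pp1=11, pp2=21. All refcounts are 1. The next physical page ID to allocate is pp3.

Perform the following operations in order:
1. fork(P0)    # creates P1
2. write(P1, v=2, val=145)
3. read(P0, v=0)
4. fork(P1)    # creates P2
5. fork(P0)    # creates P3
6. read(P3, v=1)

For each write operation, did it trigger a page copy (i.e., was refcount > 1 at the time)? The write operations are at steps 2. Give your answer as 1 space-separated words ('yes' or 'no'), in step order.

Op 1: fork(P0) -> P1. 3 ppages; refcounts: pp0:2 pp1:2 pp2:2
Op 2: write(P1, v2, 145). refcount(pp2)=2>1 -> COPY to pp3. 4 ppages; refcounts: pp0:2 pp1:2 pp2:1 pp3:1
Op 3: read(P0, v0) -> 40. No state change.
Op 4: fork(P1) -> P2. 4 ppages; refcounts: pp0:3 pp1:3 pp2:1 pp3:2
Op 5: fork(P0) -> P3. 4 ppages; refcounts: pp0:4 pp1:4 pp2:2 pp3:2
Op 6: read(P3, v1) -> 11. No state change.

yes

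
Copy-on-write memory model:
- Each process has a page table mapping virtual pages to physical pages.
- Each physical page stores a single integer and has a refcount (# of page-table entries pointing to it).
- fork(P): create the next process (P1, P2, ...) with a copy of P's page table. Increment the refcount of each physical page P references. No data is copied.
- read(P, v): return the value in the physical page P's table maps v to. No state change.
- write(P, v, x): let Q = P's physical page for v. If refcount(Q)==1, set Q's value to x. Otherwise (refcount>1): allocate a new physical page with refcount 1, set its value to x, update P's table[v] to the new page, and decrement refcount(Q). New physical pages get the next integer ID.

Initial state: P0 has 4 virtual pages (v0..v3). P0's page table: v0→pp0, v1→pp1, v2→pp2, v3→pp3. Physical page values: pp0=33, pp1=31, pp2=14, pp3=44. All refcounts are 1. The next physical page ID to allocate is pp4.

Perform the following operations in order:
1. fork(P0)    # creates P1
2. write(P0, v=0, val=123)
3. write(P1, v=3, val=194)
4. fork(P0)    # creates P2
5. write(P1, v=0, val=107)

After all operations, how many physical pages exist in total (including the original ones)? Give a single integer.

Op 1: fork(P0) -> P1. 4 ppages; refcounts: pp0:2 pp1:2 pp2:2 pp3:2
Op 2: write(P0, v0, 123). refcount(pp0)=2>1 -> COPY to pp4. 5 ppages; refcounts: pp0:1 pp1:2 pp2:2 pp3:2 pp4:1
Op 3: write(P1, v3, 194). refcount(pp3)=2>1 -> COPY to pp5. 6 ppages; refcounts: pp0:1 pp1:2 pp2:2 pp3:1 pp4:1 pp5:1
Op 4: fork(P0) -> P2. 6 ppages; refcounts: pp0:1 pp1:3 pp2:3 pp3:2 pp4:2 pp5:1
Op 5: write(P1, v0, 107). refcount(pp0)=1 -> write in place. 6 ppages; refcounts: pp0:1 pp1:3 pp2:3 pp3:2 pp4:2 pp5:1

Answer: 6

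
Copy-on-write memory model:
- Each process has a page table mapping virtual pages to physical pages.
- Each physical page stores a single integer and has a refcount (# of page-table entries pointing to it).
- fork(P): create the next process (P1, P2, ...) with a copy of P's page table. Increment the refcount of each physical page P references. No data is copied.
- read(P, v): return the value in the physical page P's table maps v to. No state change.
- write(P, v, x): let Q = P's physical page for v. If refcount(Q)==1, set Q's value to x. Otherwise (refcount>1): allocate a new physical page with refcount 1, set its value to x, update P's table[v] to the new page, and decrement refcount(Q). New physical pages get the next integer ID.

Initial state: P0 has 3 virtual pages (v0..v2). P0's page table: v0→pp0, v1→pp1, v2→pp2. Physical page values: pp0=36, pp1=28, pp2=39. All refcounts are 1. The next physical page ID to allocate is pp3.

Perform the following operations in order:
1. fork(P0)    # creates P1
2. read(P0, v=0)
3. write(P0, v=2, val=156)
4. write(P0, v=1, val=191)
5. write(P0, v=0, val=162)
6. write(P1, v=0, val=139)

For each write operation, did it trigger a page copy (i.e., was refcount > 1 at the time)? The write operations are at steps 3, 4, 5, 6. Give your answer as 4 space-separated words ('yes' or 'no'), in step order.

Op 1: fork(P0) -> P1. 3 ppages; refcounts: pp0:2 pp1:2 pp2:2
Op 2: read(P0, v0) -> 36. No state change.
Op 3: write(P0, v2, 156). refcount(pp2)=2>1 -> COPY to pp3. 4 ppages; refcounts: pp0:2 pp1:2 pp2:1 pp3:1
Op 4: write(P0, v1, 191). refcount(pp1)=2>1 -> COPY to pp4. 5 ppages; refcounts: pp0:2 pp1:1 pp2:1 pp3:1 pp4:1
Op 5: write(P0, v0, 162). refcount(pp0)=2>1 -> COPY to pp5. 6 ppages; refcounts: pp0:1 pp1:1 pp2:1 pp3:1 pp4:1 pp5:1
Op 6: write(P1, v0, 139). refcount(pp0)=1 -> write in place. 6 ppages; refcounts: pp0:1 pp1:1 pp2:1 pp3:1 pp4:1 pp5:1

yes yes yes no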